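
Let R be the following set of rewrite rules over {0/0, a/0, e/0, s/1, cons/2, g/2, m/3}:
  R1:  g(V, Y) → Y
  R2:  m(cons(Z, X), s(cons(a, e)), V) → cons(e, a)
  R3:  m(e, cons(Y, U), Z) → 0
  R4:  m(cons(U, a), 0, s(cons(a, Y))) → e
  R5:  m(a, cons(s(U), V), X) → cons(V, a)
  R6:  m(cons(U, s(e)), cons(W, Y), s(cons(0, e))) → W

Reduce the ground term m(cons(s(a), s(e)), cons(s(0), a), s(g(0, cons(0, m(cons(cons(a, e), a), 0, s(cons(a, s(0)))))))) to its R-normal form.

s(0)

1. m(cons(s(a), s(e)), cons(s(0), a), s(g(0, cons(0, m(cons(cons(a, e), a), 0, s(cons(a, s(0))))))))  →  m(cons(s(a), s(e)), cons(s(0), a), s(cons(0, m(cons(cons(a, e), a), 0, s(cons(a, s(0)))))))   [R1 at 3.1]
2. m(cons(s(a), s(e)), cons(s(0), a), s(cons(0, m(cons(cons(a, e), a), 0, s(cons(a, s(0)))))))  →  m(cons(s(a), s(e)), cons(s(0), a), s(cons(0, e)))   [R4 at 3.1.2]
3. m(cons(s(a), s(e)), cons(s(0), a), s(cons(0, e)))  →  s(0)   [R6 at ε]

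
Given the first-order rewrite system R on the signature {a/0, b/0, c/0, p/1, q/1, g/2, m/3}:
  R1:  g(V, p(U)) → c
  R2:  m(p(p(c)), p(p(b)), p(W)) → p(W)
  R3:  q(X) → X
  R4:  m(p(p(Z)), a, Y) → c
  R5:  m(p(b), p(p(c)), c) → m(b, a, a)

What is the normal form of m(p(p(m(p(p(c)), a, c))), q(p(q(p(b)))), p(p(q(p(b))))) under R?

p(p(p(b)))

1. m(p(p(m(p(p(c)), a, c))), q(p(q(p(b)))), p(p(q(p(b)))))  →  m(p(p(c)), q(p(q(p(b)))), p(p(q(p(b)))))   [R4 at 1.1.1]
2. m(p(p(c)), q(p(q(p(b)))), p(p(q(p(b)))))  →  m(p(p(c)), p(q(p(b))), p(p(q(p(b)))))   [R3 at 2]
3. m(p(p(c)), p(q(p(b))), p(p(q(p(b)))))  →  m(p(p(c)), p(p(b)), p(p(q(p(b)))))   [R3 at 2.1]
4. m(p(p(c)), p(p(b)), p(p(q(p(b)))))  →  p(p(q(p(b))))   [R2 at ε]
5. p(p(q(p(b))))  →  p(p(p(b)))   [R3 at 1.1]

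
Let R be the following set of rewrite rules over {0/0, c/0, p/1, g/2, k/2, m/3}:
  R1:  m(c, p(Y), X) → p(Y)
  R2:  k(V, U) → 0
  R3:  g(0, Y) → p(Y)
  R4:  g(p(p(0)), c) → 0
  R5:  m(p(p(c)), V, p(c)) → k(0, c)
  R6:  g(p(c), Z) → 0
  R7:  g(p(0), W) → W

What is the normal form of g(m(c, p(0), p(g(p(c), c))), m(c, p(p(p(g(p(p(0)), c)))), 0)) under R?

p(p(p(0)))

1. g(m(c, p(0), p(g(p(c), c))), m(c, p(p(p(g(p(p(0)), c)))), 0))  →  g(p(0), m(c, p(p(p(g(p(p(0)), c)))), 0))   [R1 at 1]
2. g(p(0), m(c, p(p(p(g(p(p(0)), c)))), 0))  →  m(c, p(p(p(g(p(p(0)), c)))), 0)   [R7 at ε]
3. m(c, p(p(p(g(p(p(0)), c)))), 0)  →  p(p(p(g(p(p(0)), c))))   [R1 at ε]
4. p(p(p(g(p(p(0)), c))))  →  p(p(p(0)))   [R4 at 1.1.1]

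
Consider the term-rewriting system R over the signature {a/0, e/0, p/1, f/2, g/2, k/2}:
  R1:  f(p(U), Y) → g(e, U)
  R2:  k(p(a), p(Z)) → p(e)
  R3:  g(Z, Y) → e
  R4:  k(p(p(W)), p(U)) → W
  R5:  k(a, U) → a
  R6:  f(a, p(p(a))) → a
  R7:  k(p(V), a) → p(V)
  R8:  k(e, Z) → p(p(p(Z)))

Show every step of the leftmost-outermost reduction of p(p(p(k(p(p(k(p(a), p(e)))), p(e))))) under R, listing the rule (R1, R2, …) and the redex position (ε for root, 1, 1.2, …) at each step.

p(p(p(p(e))))

1. p(p(p(k(p(p(k(p(a), p(e)))), p(e)))))  →  p(p(p(k(p(a), p(e)))))   [R4 at 1.1.1]
2. p(p(p(k(p(a), p(e)))))  →  p(p(p(p(e))))   [R2 at 1.1.1]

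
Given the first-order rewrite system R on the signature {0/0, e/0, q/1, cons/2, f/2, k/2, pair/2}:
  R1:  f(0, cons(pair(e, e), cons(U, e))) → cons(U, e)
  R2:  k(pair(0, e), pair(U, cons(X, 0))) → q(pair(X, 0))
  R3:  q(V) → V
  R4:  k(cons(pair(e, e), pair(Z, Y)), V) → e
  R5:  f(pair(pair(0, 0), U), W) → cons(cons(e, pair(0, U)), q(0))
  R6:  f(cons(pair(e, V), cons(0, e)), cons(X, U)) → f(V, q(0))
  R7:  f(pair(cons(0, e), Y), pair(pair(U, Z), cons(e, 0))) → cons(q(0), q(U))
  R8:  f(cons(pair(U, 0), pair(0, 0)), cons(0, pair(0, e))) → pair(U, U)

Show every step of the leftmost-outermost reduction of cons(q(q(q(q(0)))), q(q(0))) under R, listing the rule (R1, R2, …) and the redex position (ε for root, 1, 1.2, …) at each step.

1. cons(q(q(q(q(0)))), q(q(0)))  →  cons(q(q(q(0))), q(q(0)))   [R3 at 1]
2. cons(q(q(q(0))), q(q(0)))  →  cons(q(q(0)), q(q(0)))   [R3 at 1]
3. cons(q(q(0)), q(q(0)))  →  cons(q(0), q(q(0)))   [R3 at 1]
4. cons(q(0), q(q(0)))  →  cons(0, q(q(0)))   [R3 at 1]
5. cons(0, q(q(0)))  →  cons(0, q(0))   [R3 at 2]
6. cons(0, q(0))  →  cons(0, 0)   [R3 at 2]

cons(0, 0)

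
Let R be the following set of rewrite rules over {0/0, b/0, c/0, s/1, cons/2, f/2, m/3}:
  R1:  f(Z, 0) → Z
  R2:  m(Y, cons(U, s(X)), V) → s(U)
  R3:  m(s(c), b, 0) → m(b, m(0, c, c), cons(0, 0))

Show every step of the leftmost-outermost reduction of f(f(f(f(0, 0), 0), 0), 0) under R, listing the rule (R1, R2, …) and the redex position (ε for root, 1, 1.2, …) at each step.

0

1. f(f(f(f(0, 0), 0), 0), 0)  →  f(f(f(0, 0), 0), 0)   [R1 at ε]
2. f(f(f(0, 0), 0), 0)  →  f(f(0, 0), 0)   [R1 at ε]
3. f(f(0, 0), 0)  →  f(0, 0)   [R1 at ε]
4. f(0, 0)  →  0   [R1 at ε]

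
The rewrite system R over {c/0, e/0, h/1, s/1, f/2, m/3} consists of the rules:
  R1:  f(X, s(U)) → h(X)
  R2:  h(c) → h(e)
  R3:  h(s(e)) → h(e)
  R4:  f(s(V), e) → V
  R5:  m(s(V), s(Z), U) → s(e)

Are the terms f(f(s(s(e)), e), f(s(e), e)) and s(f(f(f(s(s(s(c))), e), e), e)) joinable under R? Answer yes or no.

Reduce t₁ = f(f(s(s(e)), e), f(s(e), e)):
1. f(f(s(s(e)), e), f(s(e), e))  →  f(s(e), f(s(e), e))   [R4 at 1]
2. f(s(e), f(s(e), e))  →  f(s(e), e)   [R4 at 2]
3. f(s(e), e)  →  e   [R4 at ε]

Reduce t₂ = s(f(f(f(s(s(s(c))), e), e), e)):
1. s(f(f(f(s(s(s(c))), e), e), e))  →  s(f(f(s(s(c)), e), e))   [R4 at 1.1.1]
2. s(f(f(s(s(c)), e), e))  →  s(f(s(c), e))   [R4 at 1.1]
3. s(f(s(c), e))  →  s(c)   [R4 at 1]

no — NF(t₁) = e, NF(t₂) = s(c)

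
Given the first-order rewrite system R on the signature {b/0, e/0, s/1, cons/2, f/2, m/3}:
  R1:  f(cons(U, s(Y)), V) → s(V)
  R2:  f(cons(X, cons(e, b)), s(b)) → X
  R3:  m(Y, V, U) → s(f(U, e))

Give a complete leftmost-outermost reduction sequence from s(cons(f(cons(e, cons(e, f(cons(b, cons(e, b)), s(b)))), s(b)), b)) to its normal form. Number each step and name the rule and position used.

s(cons(e, b))

1. s(cons(f(cons(e, cons(e, f(cons(b, cons(e, b)), s(b)))), s(b)), b))  →  s(cons(f(cons(e, cons(e, b)), s(b)), b))   [R2 at 1.1.1.2.2]
2. s(cons(f(cons(e, cons(e, b)), s(b)), b))  →  s(cons(e, b))   [R2 at 1.1]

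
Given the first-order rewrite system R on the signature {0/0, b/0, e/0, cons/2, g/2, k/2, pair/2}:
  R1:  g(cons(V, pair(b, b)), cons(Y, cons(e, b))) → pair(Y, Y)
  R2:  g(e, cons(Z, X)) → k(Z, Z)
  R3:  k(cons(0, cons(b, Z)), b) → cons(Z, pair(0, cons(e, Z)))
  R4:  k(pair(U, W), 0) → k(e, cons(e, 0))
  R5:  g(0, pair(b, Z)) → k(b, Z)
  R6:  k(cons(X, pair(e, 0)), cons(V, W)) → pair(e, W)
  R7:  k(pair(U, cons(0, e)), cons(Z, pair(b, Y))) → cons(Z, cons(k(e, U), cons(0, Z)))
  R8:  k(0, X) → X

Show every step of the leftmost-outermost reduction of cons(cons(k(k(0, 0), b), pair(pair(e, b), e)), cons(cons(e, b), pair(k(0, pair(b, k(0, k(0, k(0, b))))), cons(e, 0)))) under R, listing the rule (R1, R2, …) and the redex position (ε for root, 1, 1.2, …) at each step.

cons(cons(b, pair(pair(e, b), e)), cons(cons(e, b), pair(pair(b, b), cons(e, 0))))

1. cons(cons(k(k(0, 0), b), pair(pair(e, b), e)), cons(cons(e, b), pair(k(0, pair(b, k(0, k(0, k(0, b))))), cons(e, 0))))  →  cons(cons(k(0, b), pair(pair(e, b), e)), cons(cons(e, b), pair(k(0, pair(b, k(0, k(0, k(0, b))))), cons(e, 0))))   [R8 at 1.1.1]
2. cons(cons(k(0, b), pair(pair(e, b), e)), cons(cons(e, b), pair(k(0, pair(b, k(0, k(0, k(0, b))))), cons(e, 0))))  →  cons(cons(b, pair(pair(e, b), e)), cons(cons(e, b), pair(k(0, pair(b, k(0, k(0, k(0, b))))), cons(e, 0))))   [R8 at 1.1]
3. cons(cons(b, pair(pair(e, b), e)), cons(cons(e, b), pair(k(0, pair(b, k(0, k(0, k(0, b))))), cons(e, 0))))  →  cons(cons(b, pair(pair(e, b), e)), cons(cons(e, b), pair(pair(b, k(0, k(0, k(0, b)))), cons(e, 0))))   [R8 at 2.2.1]
4. cons(cons(b, pair(pair(e, b), e)), cons(cons(e, b), pair(pair(b, k(0, k(0, k(0, b)))), cons(e, 0))))  →  cons(cons(b, pair(pair(e, b), e)), cons(cons(e, b), pair(pair(b, k(0, k(0, b))), cons(e, 0))))   [R8 at 2.2.1.2]
5. cons(cons(b, pair(pair(e, b), e)), cons(cons(e, b), pair(pair(b, k(0, k(0, b))), cons(e, 0))))  →  cons(cons(b, pair(pair(e, b), e)), cons(cons(e, b), pair(pair(b, k(0, b)), cons(e, 0))))   [R8 at 2.2.1.2]
6. cons(cons(b, pair(pair(e, b), e)), cons(cons(e, b), pair(pair(b, k(0, b)), cons(e, 0))))  →  cons(cons(b, pair(pair(e, b), e)), cons(cons(e, b), pair(pair(b, b), cons(e, 0))))   [R8 at 2.2.1.2]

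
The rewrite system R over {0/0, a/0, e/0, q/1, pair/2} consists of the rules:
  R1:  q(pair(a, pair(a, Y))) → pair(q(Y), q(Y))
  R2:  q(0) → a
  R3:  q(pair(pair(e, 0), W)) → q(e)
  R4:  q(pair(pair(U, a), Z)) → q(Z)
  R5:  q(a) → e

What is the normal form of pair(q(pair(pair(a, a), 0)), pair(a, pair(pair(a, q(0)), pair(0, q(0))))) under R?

pair(a, pair(a, pair(pair(a, a), pair(0, a))))

1. pair(q(pair(pair(a, a), 0)), pair(a, pair(pair(a, q(0)), pair(0, q(0)))))  →  pair(q(0), pair(a, pair(pair(a, q(0)), pair(0, q(0)))))   [R4 at 1]
2. pair(q(0), pair(a, pair(pair(a, q(0)), pair(0, q(0)))))  →  pair(a, pair(a, pair(pair(a, q(0)), pair(0, q(0)))))   [R2 at 1]
3. pair(a, pair(a, pair(pair(a, q(0)), pair(0, q(0)))))  →  pair(a, pair(a, pair(pair(a, a), pair(0, q(0)))))   [R2 at 2.2.1.2]
4. pair(a, pair(a, pair(pair(a, a), pair(0, q(0)))))  →  pair(a, pair(a, pair(pair(a, a), pair(0, a))))   [R2 at 2.2.2.2]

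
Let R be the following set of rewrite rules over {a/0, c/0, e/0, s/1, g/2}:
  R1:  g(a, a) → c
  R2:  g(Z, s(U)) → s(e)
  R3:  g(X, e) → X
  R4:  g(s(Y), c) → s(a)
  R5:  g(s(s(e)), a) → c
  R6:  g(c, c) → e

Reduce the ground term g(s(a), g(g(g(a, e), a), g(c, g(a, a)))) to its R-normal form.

s(a)

1. g(s(a), g(g(g(a, e), a), g(c, g(a, a))))  →  g(s(a), g(g(a, a), g(c, g(a, a))))   [R3 at 2.1.1]
2. g(s(a), g(g(a, a), g(c, g(a, a))))  →  g(s(a), g(c, g(c, g(a, a))))   [R1 at 2.1]
3. g(s(a), g(c, g(c, g(a, a))))  →  g(s(a), g(c, g(c, c)))   [R1 at 2.2.2]
4. g(s(a), g(c, g(c, c)))  →  g(s(a), g(c, e))   [R6 at 2.2]
5. g(s(a), g(c, e))  →  g(s(a), c)   [R3 at 2]
6. g(s(a), c)  →  s(a)   [R4 at ε]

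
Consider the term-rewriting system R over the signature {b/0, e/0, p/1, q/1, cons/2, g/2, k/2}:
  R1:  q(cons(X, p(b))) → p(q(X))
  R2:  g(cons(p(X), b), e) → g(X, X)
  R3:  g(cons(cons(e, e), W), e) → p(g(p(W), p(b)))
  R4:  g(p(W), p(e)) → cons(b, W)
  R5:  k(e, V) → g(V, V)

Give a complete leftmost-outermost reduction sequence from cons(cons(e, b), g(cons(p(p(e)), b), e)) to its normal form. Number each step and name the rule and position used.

1. cons(cons(e, b), g(cons(p(p(e)), b), e))  →  cons(cons(e, b), g(p(e), p(e)))   [R2 at 2]
2. cons(cons(e, b), g(p(e), p(e)))  →  cons(cons(e, b), cons(b, e))   [R4 at 2]

cons(cons(e, b), cons(b, e))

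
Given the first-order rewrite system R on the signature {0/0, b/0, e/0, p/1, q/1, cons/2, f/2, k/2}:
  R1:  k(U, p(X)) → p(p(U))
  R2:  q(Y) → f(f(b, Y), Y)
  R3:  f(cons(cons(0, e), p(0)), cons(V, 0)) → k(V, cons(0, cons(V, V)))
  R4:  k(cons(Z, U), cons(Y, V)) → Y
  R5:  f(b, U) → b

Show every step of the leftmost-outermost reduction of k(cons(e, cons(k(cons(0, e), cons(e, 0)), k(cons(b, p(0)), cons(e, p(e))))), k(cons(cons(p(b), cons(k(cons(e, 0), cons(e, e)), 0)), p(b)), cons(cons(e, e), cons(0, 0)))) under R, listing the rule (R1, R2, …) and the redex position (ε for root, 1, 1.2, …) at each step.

e

1. k(cons(e, cons(k(cons(0, e), cons(e, 0)), k(cons(b, p(0)), cons(e, p(e))))), k(cons(cons(p(b), cons(k(cons(e, 0), cons(e, e)), 0)), p(b)), cons(cons(e, e), cons(0, 0))))  →  k(cons(e, cons(e, k(cons(b, p(0)), cons(e, p(e))))), k(cons(cons(p(b), cons(k(cons(e, 0), cons(e, e)), 0)), p(b)), cons(cons(e, e), cons(0, 0))))   [R4 at 1.2.1]
2. k(cons(e, cons(e, k(cons(b, p(0)), cons(e, p(e))))), k(cons(cons(p(b), cons(k(cons(e, 0), cons(e, e)), 0)), p(b)), cons(cons(e, e), cons(0, 0))))  →  k(cons(e, cons(e, e)), k(cons(cons(p(b), cons(k(cons(e, 0), cons(e, e)), 0)), p(b)), cons(cons(e, e), cons(0, 0))))   [R4 at 1.2.2]
3. k(cons(e, cons(e, e)), k(cons(cons(p(b), cons(k(cons(e, 0), cons(e, e)), 0)), p(b)), cons(cons(e, e), cons(0, 0))))  →  k(cons(e, cons(e, e)), cons(e, e))   [R4 at 2]
4. k(cons(e, cons(e, e)), cons(e, e))  →  e   [R4 at ε]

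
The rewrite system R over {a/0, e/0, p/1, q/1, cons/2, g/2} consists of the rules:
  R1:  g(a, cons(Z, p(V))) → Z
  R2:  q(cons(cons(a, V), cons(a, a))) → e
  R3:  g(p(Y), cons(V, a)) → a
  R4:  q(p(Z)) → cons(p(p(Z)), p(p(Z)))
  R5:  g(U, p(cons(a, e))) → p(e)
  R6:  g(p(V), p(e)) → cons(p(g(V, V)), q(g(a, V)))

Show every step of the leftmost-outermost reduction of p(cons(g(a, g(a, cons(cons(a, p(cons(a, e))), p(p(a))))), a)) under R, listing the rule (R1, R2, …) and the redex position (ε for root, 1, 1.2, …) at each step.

1. p(cons(g(a, g(a, cons(cons(a, p(cons(a, e))), p(p(a))))), a))  →  p(cons(g(a, cons(a, p(cons(a, e)))), a))   [R1 at 1.1.2]
2. p(cons(g(a, cons(a, p(cons(a, e)))), a))  →  p(cons(a, a))   [R1 at 1.1]

p(cons(a, a))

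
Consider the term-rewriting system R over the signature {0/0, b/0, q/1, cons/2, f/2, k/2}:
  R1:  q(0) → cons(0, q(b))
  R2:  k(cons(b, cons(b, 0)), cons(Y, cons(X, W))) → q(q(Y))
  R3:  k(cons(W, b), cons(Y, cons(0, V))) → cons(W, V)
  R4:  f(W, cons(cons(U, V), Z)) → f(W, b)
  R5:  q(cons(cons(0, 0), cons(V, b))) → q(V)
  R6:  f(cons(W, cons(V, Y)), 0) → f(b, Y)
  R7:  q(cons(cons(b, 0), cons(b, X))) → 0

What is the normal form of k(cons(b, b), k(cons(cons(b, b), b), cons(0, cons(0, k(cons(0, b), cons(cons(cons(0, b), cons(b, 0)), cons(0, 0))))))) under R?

cons(b, 0)

1. k(cons(b, b), k(cons(cons(b, b), b), cons(0, cons(0, k(cons(0, b), cons(cons(cons(0, b), cons(b, 0)), cons(0, 0)))))))  →  k(cons(b, b), cons(cons(b, b), k(cons(0, b), cons(cons(cons(0, b), cons(b, 0)), cons(0, 0)))))   [R3 at 2]
2. k(cons(b, b), cons(cons(b, b), k(cons(0, b), cons(cons(cons(0, b), cons(b, 0)), cons(0, 0)))))  →  k(cons(b, b), cons(cons(b, b), cons(0, 0)))   [R3 at 2.2]
3. k(cons(b, b), cons(cons(b, b), cons(0, 0)))  →  cons(b, 0)   [R3 at ε]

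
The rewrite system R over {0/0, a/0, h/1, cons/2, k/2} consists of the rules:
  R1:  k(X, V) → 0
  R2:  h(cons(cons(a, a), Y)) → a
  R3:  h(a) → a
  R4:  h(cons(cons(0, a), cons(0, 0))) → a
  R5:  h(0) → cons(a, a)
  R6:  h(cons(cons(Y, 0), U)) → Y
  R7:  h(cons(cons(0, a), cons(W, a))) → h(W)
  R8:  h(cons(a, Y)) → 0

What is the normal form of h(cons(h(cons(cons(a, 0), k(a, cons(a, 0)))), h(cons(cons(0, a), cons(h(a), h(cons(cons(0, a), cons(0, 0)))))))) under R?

1. h(cons(h(cons(cons(a, 0), k(a, cons(a, 0)))), h(cons(cons(0, a), cons(h(a), h(cons(cons(0, a), cons(0, 0))))))))  →  h(cons(a, h(cons(cons(0, a), cons(h(a), h(cons(cons(0, a), cons(0, 0))))))))   [R6 at 1.1]
2. h(cons(a, h(cons(cons(0, a), cons(h(a), h(cons(cons(0, a), cons(0, 0))))))))  →  0   [R8 at ε]

0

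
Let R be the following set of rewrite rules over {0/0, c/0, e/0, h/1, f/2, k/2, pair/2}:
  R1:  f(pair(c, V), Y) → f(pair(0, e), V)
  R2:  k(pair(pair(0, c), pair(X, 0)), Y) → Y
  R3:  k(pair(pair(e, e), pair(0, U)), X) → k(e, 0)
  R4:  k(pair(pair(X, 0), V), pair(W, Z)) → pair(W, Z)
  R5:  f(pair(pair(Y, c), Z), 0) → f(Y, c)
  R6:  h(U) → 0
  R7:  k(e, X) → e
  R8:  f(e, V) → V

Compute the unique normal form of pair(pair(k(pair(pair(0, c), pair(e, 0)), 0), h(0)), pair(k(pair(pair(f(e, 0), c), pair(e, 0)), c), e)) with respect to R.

pair(pair(0, 0), pair(c, e))

1. pair(pair(k(pair(pair(0, c), pair(e, 0)), 0), h(0)), pair(k(pair(pair(f(e, 0), c), pair(e, 0)), c), e))  →  pair(pair(0, h(0)), pair(k(pair(pair(f(e, 0), c), pair(e, 0)), c), e))   [R2 at 1.1]
2. pair(pair(0, h(0)), pair(k(pair(pair(f(e, 0), c), pair(e, 0)), c), e))  →  pair(pair(0, 0), pair(k(pair(pair(f(e, 0), c), pair(e, 0)), c), e))   [R6 at 1.2]
3. pair(pair(0, 0), pair(k(pair(pair(f(e, 0), c), pair(e, 0)), c), e))  →  pair(pair(0, 0), pair(k(pair(pair(0, c), pair(e, 0)), c), e))   [R8 at 2.1.1.1.1]
4. pair(pair(0, 0), pair(k(pair(pair(0, c), pair(e, 0)), c), e))  →  pair(pair(0, 0), pair(c, e))   [R2 at 2.1]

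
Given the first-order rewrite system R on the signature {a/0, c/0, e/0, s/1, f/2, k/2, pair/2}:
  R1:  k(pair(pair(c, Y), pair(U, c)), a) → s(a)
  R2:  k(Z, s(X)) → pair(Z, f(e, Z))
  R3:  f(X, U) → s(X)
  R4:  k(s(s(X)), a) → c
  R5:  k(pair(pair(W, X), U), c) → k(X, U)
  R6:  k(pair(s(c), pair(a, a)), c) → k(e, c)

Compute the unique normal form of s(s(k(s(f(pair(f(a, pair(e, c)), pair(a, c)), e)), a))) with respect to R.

s(s(c))

1. s(s(k(s(f(pair(f(a, pair(e, c)), pair(a, c)), e)), a)))  →  s(s(k(s(s(pair(f(a, pair(e, c)), pair(a, c)))), a)))   [R3 at 1.1.1.1]
2. s(s(k(s(s(pair(f(a, pair(e, c)), pair(a, c)))), a)))  →  s(s(c))   [R4 at 1.1]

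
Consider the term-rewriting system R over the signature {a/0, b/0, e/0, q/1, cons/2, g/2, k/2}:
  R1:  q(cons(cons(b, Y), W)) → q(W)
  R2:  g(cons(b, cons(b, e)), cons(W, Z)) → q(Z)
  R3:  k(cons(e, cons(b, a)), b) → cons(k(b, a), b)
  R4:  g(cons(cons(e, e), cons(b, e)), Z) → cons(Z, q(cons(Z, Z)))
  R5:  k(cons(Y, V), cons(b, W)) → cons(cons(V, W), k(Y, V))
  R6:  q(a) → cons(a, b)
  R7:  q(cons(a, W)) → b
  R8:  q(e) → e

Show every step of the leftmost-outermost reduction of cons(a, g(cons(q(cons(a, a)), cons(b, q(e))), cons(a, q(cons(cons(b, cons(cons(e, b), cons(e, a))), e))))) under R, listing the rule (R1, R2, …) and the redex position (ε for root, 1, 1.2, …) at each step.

cons(a, e)

1. cons(a, g(cons(q(cons(a, a)), cons(b, q(e))), cons(a, q(cons(cons(b, cons(cons(e, b), cons(e, a))), e)))))  →  cons(a, g(cons(b, cons(b, q(e))), cons(a, q(cons(cons(b, cons(cons(e, b), cons(e, a))), e)))))   [R7 at 2.1.1]
2. cons(a, g(cons(b, cons(b, q(e))), cons(a, q(cons(cons(b, cons(cons(e, b), cons(e, a))), e)))))  →  cons(a, g(cons(b, cons(b, e)), cons(a, q(cons(cons(b, cons(cons(e, b), cons(e, a))), e)))))   [R8 at 2.1.2.2]
3. cons(a, g(cons(b, cons(b, e)), cons(a, q(cons(cons(b, cons(cons(e, b), cons(e, a))), e)))))  →  cons(a, q(q(cons(cons(b, cons(cons(e, b), cons(e, a))), e))))   [R2 at 2]
4. cons(a, q(q(cons(cons(b, cons(cons(e, b), cons(e, a))), e))))  →  cons(a, q(q(e)))   [R1 at 2.1]
5. cons(a, q(q(e)))  →  cons(a, q(e))   [R8 at 2.1]
6. cons(a, q(e))  →  cons(a, e)   [R8 at 2]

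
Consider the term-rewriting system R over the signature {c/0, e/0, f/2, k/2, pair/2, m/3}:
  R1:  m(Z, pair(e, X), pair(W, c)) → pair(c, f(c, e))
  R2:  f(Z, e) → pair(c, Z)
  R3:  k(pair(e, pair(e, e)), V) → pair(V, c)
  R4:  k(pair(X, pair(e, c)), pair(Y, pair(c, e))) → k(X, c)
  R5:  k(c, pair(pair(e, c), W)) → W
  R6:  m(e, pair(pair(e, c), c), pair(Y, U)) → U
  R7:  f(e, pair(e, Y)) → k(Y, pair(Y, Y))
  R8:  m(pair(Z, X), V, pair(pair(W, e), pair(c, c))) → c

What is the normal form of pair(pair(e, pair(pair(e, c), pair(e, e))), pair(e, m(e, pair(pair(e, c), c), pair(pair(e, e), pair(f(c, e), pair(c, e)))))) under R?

pair(pair(e, pair(pair(e, c), pair(e, e))), pair(e, pair(pair(c, c), pair(c, e))))

1. pair(pair(e, pair(pair(e, c), pair(e, e))), pair(e, m(e, pair(pair(e, c), c), pair(pair(e, e), pair(f(c, e), pair(c, e))))))  →  pair(pair(e, pair(pair(e, c), pair(e, e))), pair(e, pair(f(c, e), pair(c, e))))   [R6 at 2.2]
2. pair(pair(e, pair(pair(e, c), pair(e, e))), pair(e, pair(f(c, e), pair(c, e))))  →  pair(pair(e, pair(pair(e, c), pair(e, e))), pair(e, pair(pair(c, c), pair(c, e))))   [R2 at 2.2.1]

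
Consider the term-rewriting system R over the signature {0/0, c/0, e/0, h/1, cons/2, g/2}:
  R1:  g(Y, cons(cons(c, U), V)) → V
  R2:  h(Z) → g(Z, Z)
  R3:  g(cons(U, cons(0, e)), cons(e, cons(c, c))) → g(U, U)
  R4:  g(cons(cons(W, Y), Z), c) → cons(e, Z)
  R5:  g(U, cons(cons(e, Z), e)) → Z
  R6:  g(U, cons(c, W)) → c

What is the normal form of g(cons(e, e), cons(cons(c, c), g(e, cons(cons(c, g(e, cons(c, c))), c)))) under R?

c

1. g(cons(e, e), cons(cons(c, c), g(e, cons(cons(c, g(e, cons(c, c))), c))))  →  g(e, cons(cons(c, g(e, cons(c, c))), c))   [R1 at ε]
2. g(e, cons(cons(c, g(e, cons(c, c))), c))  →  c   [R1 at ε]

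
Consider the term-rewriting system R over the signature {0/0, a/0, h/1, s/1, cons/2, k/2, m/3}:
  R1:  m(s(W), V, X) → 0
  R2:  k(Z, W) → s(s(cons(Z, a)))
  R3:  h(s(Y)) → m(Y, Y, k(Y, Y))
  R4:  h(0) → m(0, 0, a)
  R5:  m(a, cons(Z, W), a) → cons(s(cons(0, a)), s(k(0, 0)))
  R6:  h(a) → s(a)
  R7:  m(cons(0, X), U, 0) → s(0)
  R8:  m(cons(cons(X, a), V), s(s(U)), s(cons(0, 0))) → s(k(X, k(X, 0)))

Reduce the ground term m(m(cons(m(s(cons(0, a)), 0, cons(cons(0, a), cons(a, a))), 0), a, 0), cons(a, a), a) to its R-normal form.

1. m(m(cons(m(s(cons(0, a)), 0, cons(cons(0, a), cons(a, a))), 0), a, 0), cons(a, a), a)  →  m(m(cons(0, 0), a, 0), cons(a, a), a)   [R1 at 1.1.1]
2. m(m(cons(0, 0), a, 0), cons(a, a), a)  →  m(s(0), cons(a, a), a)   [R7 at 1]
3. m(s(0), cons(a, a), a)  →  0   [R1 at ε]

0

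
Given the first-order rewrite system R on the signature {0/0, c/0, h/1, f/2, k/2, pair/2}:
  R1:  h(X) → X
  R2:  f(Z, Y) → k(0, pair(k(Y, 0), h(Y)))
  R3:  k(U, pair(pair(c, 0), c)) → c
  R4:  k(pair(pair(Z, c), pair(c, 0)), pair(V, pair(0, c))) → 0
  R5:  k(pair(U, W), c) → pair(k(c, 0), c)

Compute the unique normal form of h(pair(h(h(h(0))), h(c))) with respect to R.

1. h(pair(h(h(h(0))), h(c)))  →  pair(h(h(h(0))), h(c))   [R1 at ε]
2. pair(h(h(h(0))), h(c))  →  pair(h(h(0)), h(c))   [R1 at 1]
3. pair(h(h(0)), h(c))  →  pair(h(0), h(c))   [R1 at 1]
4. pair(h(0), h(c))  →  pair(0, h(c))   [R1 at 1]
5. pair(0, h(c))  →  pair(0, c)   [R1 at 2]

pair(0, c)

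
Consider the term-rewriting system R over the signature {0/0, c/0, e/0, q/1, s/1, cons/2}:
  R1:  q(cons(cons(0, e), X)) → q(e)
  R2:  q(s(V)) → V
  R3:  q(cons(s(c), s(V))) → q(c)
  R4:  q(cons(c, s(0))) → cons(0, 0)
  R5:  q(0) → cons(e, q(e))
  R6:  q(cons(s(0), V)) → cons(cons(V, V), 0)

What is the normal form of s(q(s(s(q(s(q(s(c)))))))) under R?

s(s(c))

1. s(q(s(s(q(s(q(s(c))))))))  →  s(s(q(s(q(s(c))))))   [R2 at 1]
2. s(s(q(s(q(s(c))))))  →  s(s(q(s(c))))   [R2 at 1.1]
3. s(s(q(s(c))))  →  s(s(c))   [R2 at 1.1]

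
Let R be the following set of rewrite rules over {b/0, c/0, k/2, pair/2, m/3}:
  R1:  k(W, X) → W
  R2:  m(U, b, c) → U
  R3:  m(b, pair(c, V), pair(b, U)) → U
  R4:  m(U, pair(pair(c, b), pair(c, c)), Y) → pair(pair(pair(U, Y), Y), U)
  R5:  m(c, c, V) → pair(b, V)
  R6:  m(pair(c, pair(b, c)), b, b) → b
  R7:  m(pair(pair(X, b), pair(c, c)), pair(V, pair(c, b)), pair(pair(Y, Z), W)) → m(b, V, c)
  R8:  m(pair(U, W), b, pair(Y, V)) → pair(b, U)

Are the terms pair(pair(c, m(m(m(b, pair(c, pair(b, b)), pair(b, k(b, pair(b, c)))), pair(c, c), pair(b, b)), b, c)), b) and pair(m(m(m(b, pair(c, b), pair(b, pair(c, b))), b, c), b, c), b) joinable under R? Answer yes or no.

yes — NF(t₁) = pair(pair(c, b), b), NF(t₂) = pair(pair(c, b), b)

Reduce t₁ = pair(pair(c, m(m(m(b, pair(c, pair(b, b)), pair(b, k(b, pair(b, c)))), pair(c, c), pair(b, b)), b, c)), b):
1. pair(pair(c, m(m(m(b, pair(c, pair(b, b)), pair(b, k(b, pair(b, c)))), pair(c, c), pair(b, b)), b, c)), b)  →  pair(pair(c, m(m(b, pair(c, pair(b, b)), pair(b, k(b, pair(b, c)))), pair(c, c), pair(b, b))), b)   [R2 at 1.2]
2. pair(pair(c, m(m(b, pair(c, pair(b, b)), pair(b, k(b, pair(b, c)))), pair(c, c), pair(b, b))), b)  →  pair(pair(c, m(k(b, pair(b, c)), pair(c, c), pair(b, b))), b)   [R3 at 1.2.1]
3. pair(pair(c, m(k(b, pair(b, c)), pair(c, c), pair(b, b))), b)  →  pair(pair(c, m(b, pair(c, c), pair(b, b))), b)   [R1 at 1.2.1]
4. pair(pair(c, m(b, pair(c, c), pair(b, b))), b)  →  pair(pair(c, b), b)   [R3 at 1.2]

Reduce t₂ = pair(m(m(m(b, pair(c, b), pair(b, pair(c, b))), b, c), b, c), b):
1. pair(m(m(m(b, pair(c, b), pair(b, pair(c, b))), b, c), b, c), b)  →  pair(m(m(b, pair(c, b), pair(b, pair(c, b))), b, c), b)   [R2 at 1]
2. pair(m(m(b, pair(c, b), pair(b, pair(c, b))), b, c), b)  →  pair(m(b, pair(c, b), pair(b, pair(c, b))), b)   [R2 at 1]
3. pair(m(b, pair(c, b), pair(b, pair(c, b))), b)  →  pair(pair(c, b), b)   [R3 at 1]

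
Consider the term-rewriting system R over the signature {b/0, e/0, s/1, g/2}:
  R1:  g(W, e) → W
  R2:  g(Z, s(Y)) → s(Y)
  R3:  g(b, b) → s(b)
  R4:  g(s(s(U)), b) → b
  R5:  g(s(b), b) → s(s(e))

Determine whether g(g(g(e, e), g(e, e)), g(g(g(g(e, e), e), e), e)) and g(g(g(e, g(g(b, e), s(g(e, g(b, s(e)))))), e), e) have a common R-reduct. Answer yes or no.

no — NF(t₁) = e, NF(t₂) = s(s(e))

Reduce t₁ = g(g(g(e, e), g(e, e)), g(g(g(g(e, e), e), e), e)):
1. g(g(g(e, e), g(e, e)), g(g(g(g(e, e), e), e), e))  →  g(g(e, g(e, e)), g(g(g(g(e, e), e), e), e))   [R1 at 1.1]
2. g(g(e, g(e, e)), g(g(g(g(e, e), e), e), e))  →  g(g(e, e), g(g(g(g(e, e), e), e), e))   [R1 at 1.2]
3. g(g(e, e), g(g(g(g(e, e), e), e), e))  →  g(e, g(g(g(g(e, e), e), e), e))   [R1 at 1]
4. g(e, g(g(g(g(e, e), e), e), e))  →  g(e, g(g(g(e, e), e), e))   [R1 at 2]
5. g(e, g(g(g(e, e), e), e))  →  g(e, g(g(e, e), e))   [R1 at 2]
6. g(e, g(g(e, e), e))  →  g(e, g(e, e))   [R1 at 2]
7. g(e, g(e, e))  →  g(e, e)   [R1 at 2]
8. g(e, e)  →  e   [R1 at ε]

Reduce t₂ = g(g(g(e, g(g(b, e), s(g(e, g(b, s(e)))))), e), e):
1. g(g(g(e, g(g(b, e), s(g(e, g(b, s(e)))))), e), e)  →  g(g(e, g(g(b, e), s(g(e, g(b, s(e)))))), e)   [R1 at ε]
2. g(g(e, g(g(b, e), s(g(e, g(b, s(e)))))), e)  →  g(e, g(g(b, e), s(g(e, g(b, s(e))))))   [R1 at ε]
3. g(e, g(g(b, e), s(g(e, g(b, s(e))))))  →  g(e, s(g(e, g(b, s(e)))))   [R2 at 2]
4. g(e, s(g(e, g(b, s(e)))))  →  s(g(e, g(b, s(e))))   [R2 at ε]
5. s(g(e, g(b, s(e))))  →  s(g(e, s(e)))   [R2 at 1.2]
6. s(g(e, s(e)))  →  s(s(e))   [R2 at 1]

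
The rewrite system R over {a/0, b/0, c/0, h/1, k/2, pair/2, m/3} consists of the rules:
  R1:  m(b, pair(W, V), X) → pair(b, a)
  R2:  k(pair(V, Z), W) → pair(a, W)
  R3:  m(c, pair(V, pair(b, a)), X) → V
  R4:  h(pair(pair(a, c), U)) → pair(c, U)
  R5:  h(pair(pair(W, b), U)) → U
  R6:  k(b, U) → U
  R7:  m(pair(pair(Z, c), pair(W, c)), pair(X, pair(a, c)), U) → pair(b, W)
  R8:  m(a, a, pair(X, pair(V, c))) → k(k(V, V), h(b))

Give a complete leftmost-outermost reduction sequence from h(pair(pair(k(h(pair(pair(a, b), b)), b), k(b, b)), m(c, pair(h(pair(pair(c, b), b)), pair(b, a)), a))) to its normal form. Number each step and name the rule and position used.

1. h(pair(pair(k(h(pair(pair(a, b), b)), b), k(b, b)), m(c, pair(h(pair(pair(c, b), b)), pair(b, a)), a)))  →  h(pair(pair(k(b, b), k(b, b)), m(c, pair(h(pair(pair(c, b), b)), pair(b, a)), a)))   [R5 at 1.1.1.1]
2. h(pair(pair(k(b, b), k(b, b)), m(c, pair(h(pair(pair(c, b), b)), pair(b, a)), a)))  →  h(pair(pair(b, k(b, b)), m(c, pair(h(pair(pair(c, b), b)), pair(b, a)), a)))   [R6 at 1.1.1]
3. h(pair(pair(b, k(b, b)), m(c, pair(h(pair(pair(c, b), b)), pair(b, a)), a)))  →  h(pair(pair(b, b), m(c, pair(h(pair(pair(c, b), b)), pair(b, a)), a)))   [R6 at 1.1.2]
4. h(pair(pair(b, b), m(c, pair(h(pair(pair(c, b), b)), pair(b, a)), a)))  →  m(c, pair(h(pair(pair(c, b), b)), pair(b, a)), a)   [R5 at ε]
5. m(c, pair(h(pair(pair(c, b), b)), pair(b, a)), a)  →  h(pair(pair(c, b), b))   [R3 at ε]
6. h(pair(pair(c, b), b))  →  b   [R5 at ε]

b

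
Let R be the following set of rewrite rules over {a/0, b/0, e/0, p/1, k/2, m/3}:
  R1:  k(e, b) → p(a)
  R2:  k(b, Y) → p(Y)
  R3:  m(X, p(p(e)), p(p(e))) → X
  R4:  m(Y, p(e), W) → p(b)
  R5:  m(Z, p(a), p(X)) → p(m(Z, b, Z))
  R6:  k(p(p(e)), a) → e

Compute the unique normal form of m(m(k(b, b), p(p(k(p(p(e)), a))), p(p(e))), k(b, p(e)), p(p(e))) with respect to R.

1. m(m(k(b, b), p(p(k(p(p(e)), a))), p(p(e))), k(b, p(e)), p(p(e)))  →  m(m(p(b), p(p(k(p(p(e)), a))), p(p(e))), k(b, p(e)), p(p(e)))   [R2 at 1.1]
2. m(m(p(b), p(p(k(p(p(e)), a))), p(p(e))), k(b, p(e)), p(p(e)))  →  m(m(p(b), p(p(e)), p(p(e))), k(b, p(e)), p(p(e)))   [R6 at 1.2.1.1]
3. m(m(p(b), p(p(e)), p(p(e))), k(b, p(e)), p(p(e)))  →  m(p(b), k(b, p(e)), p(p(e)))   [R3 at 1]
4. m(p(b), k(b, p(e)), p(p(e)))  →  m(p(b), p(p(e)), p(p(e)))   [R2 at 2]
5. m(p(b), p(p(e)), p(p(e)))  →  p(b)   [R3 at ε]

p(b)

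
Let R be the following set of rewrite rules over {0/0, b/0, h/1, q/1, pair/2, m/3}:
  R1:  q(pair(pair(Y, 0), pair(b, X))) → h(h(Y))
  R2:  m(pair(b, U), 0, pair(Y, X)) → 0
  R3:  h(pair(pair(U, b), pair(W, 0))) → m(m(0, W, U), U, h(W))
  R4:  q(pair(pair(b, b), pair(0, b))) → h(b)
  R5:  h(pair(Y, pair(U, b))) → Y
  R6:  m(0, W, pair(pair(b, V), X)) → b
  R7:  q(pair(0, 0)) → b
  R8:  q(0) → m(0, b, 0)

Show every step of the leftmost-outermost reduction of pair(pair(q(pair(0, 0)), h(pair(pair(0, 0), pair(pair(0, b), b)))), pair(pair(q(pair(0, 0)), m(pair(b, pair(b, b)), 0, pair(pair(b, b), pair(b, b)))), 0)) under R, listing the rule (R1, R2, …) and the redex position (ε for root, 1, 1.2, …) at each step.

1. pair(pair(q(pair(0, 0)), h(pair(pair(0, 0), pair(pair(0, b), b)))), pair(pair(q(pair(0, 0)), m(pair(b, pair(b, b)), 0, pair(pair(b, b), pair(b, b)))), 0))  →  pair(pair(b, h(pair(pair(0, 0), pair(pair(0, b), b)))), pair(pair(q(pair(0, 0)), m(pair(b, pair(b, b)), 0, pair(pair(b, b), pair(b, b)))), 0))   [R7 at 1.1]
2. pair(pair(b, h(pair(pair(0, 0), pair(pair(0, b), b)))), pair(pair(q(pair(0, 0)), m(pair(b, pair(b, b)), 0, pair(pair(b, b), pair(b, b)))), 0))  →  pair(pair(b, pair(0, 0)), pair(pair(q(pair(0, 0)), m(pair(b, pair(b, b)), 0, pair(pair(b, b), pair(b, b)))), 0))   [R5 at 1.2]
3. pair(pair(b, pair(0, 0)), pair(pair(q(pair(0, 0)), m(pair(b, pair(b, b)), 0, pair(pair(b, b), pair(b, b)))), 0))  →  pair(pair(b, pair(0, 0)), pair(pair(b, m(pair(b, pair(b, b)), 0, pair(pair(b, b), pair(b, b)))), 0))   [R7 at 2.1.1]
4. pair(pair(b, pair(0, 0)), pair(pair(b, m(pair(b, pair(b, b)), 0, pair(pair(b, b), pair(b, b)))), 0))  →  pair(pair(b, pair(0, 0)), pair(pair(b, 0), 0))   [R2 at 2.1.2]

pair(pair(b, pair(0, 0)), pair(pair(b, 0), 0))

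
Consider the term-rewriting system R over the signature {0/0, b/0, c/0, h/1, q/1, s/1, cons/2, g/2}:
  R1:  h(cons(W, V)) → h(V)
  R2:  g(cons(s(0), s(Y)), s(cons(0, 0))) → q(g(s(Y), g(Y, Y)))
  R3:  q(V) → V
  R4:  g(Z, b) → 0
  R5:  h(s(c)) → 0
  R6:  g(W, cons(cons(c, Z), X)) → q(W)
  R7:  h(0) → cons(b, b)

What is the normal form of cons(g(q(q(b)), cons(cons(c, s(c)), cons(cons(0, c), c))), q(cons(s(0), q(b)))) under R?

1. cons(g(q(q(b)), cons(cons(c, s(c)), cons(cons(0, c), c))), q(cons(s(0), q(b))))  →  cons(q(q(q(b))), q(cons(s(0), q(b))))   [R6 at 1]
2. cons(q(q(q(b))), q(cons(s(0), q(b))))  →  cons(q(q(b)), q(cons(s(0), q(b))))   [R3 at 1]
3. cons(q(q(b)), q(cons(s(0), q(b))))  →  cons(q(b), q(cons(s(0), q(b))))   [R3 at 1]
4. cons(q(b), q(cons(s(0), q(b))))  →  cons(b, q(cons(s(0), q(b))))   [R3 at 1]
5. cons(b, q(cons(s(0), q(b))))  →  cons(b, cons(s(0), q(b)))   [R3 at 2]
6. cons(b, cons(s(0), q(b)))  →  cons(b, cons(s(0), b))   [R3 at 2.2]

cons(b, cons(s(0), b))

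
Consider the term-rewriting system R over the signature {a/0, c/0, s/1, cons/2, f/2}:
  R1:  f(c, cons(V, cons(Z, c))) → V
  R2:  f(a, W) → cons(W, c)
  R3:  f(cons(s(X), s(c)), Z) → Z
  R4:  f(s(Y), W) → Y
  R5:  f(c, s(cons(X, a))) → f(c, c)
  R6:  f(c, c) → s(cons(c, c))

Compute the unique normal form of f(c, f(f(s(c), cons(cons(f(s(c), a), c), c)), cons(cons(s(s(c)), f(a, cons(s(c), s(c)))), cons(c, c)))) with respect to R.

s(s(c))

1. f(c, f(f(s(c), cons(cons(f(s(c), a), c), c)), cons(cons(s(s(c)), f(a, cons(s(c), s(c)))), cons(c, c))))  →  f(c, f(c, cons(cons(s(s(c)), f(a, cons(s(c), s(c)))), cons(c, c))))   [R4 at 2.1]
2. f(c, f(c, cons(cons(s(s(c)), f(a, cons(s(c), s(c)))), cons(c, c))))  →  f(c, cons(s(s(c)), f(a, cons(s(c), s(c)))))   [R1 at 2]
3. f(c, cons(s(s(c)), f(a, cons(s(c), s(c)))))  →  f(c, cons(s(s(c)), cons(cons(s(c), s(c)), c)))   [R2 at 2.2]
4. f(c, cons(s(s(c)), cons(cons(s(c), s(c)), c)))  →  s(s(c))   [R1 at ε]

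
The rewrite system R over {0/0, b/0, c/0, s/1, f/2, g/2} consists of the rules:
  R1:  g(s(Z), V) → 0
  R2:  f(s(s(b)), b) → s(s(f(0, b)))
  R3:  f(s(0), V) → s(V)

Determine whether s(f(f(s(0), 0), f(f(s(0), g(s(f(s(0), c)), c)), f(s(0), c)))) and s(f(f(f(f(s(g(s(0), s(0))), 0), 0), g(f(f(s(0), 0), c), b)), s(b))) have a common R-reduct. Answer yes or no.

Reduce t₁ = s(f(f(s(0), 0), f(f(s(0), g(s(f(s(0), c)), c)), f(s(0), c)))):
1. s(f(f(s(0), 0), f(f(s(0), g(s(f(s(0), c)), c)), f(s(0), c))))  →  s(f(s(0), f(f(s(0), g(s(f(s(0), c)), c)), f(s(0), c))))   [R3 at 1.1]
2. s(f(s(0), f(f(s(0), g(s(f(s(0), c)), c)), f(s(0), c))))  →  s(s(f(f(s(0), g(s(f(s(0), c)), c)), f(s(0), c))))   [R3 at 1]
3. s(s(f(f(s(0), g(s(f(s(0), c)), c)), f(s(0), c))))  →  s(s(f(s(g(s(f(s(0), c)), c)), f(s(0), c))))   [R3 at 1.1.1]
4. s(s(f(s(g(s(f(s(0), c)), c)), f(s(0), c))))  →  s(s(f(s(0), f(s(0), c))))   [R1 at 1.1.1.1]
5. s(s(f(s(0), f(s(0), c))))  →  s(s(s(f(s(0), c))))   [R3 at 1.1]
6. s(s(s(f(s(0), c))))  →  s(s(s(s(c))))   [R3 at 1.1.1]

Reduce t₂ = s(f(f(f(f(s(g(s(0), s(0))), 0), 0), g(f(f(s(0), 0), c), b)), s(b))):
1. s(f(f(f(f(s(g(s(0), s(0))), 0), 0), g(f(f(s(0), 0), c), b)), s(b)))  →  s(f(f(f(f(s(0), 0), 0), g(f(f(s(0), 0), c), b)), s(b)))   [R1 at 1.1.1.1.1.1]
2. s(f(f(f(f(s(0), 0), 0), g(f(f(s(0), 0), c), b)), s(b)))  →  s(f(f(f(s(0), 0), g(f(f(s(0), 0), c), b)), s(b)))   [R3 at 1.1.1.1]
3. s(f(f(f(s(0), 0), g(f(f(s(0), 0), c), b)), s(b)))  →  s(f(f(s(0), g(f(f(s(0), 0), c), b)), s(b)))   [R3 at 1.1.1]
4. s(f(f(s(0), g(f(f(s(0), 0), c), b)), s(b)))  →  s(f(s(g(f(f(s(0), 0), c), b)), s(b)))   [R3 at 1.1]
5. s(f(s(g(f(f(s(0), 0), c), b)), s(b)))  →  s(f(s(g(f(s(0), c), b)), s(b)))   [R3 at 1.1.1.1.1]
6. s(f(s(g(f(s(0), c), b)), s(b)))  →  s(f(s(g(s(c), b)), s(b)))   [R3 at 1.1.1.1]
7. s(f(s(g(s(c), b)), s(b)))  →  s(f(s(0), s(b)))   [R1 at 1.1.1]
8. s(f(s(0), s(b)))  →  s(s(s(b)))   [R3 at 1]

no — NF(t₁) = s(s(s(s(c)))), NF(t₂) = s(s(s(b)))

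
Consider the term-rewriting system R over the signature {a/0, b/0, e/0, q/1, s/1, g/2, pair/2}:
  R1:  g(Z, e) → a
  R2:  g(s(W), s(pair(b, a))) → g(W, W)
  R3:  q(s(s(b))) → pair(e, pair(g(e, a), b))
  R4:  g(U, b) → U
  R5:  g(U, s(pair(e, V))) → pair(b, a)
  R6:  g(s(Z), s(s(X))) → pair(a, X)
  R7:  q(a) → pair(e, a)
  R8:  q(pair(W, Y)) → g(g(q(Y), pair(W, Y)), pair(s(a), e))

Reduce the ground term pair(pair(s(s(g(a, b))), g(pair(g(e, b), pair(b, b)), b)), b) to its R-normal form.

1. pair(pair(s(s(g(a, b))), g(pair(g(e, b), pair(b, b)), b)), b)  →  pair(pair(s(s(a)), g(pair(g(e, b), pair(b, b)), b)), b)   [R4 at 1.1.1.1]
2. pair(pair(s(s(a)), g(pair(g(e, b), pair(b, b)), b)), b)  →  pair(pair(s(s(a)), pair(g(e, b), pair(b, b))), b)   [R4 at 1.2]
3. pair(pair(s(s(a)), pair(g(e, b), pair(b, b))), b)  →  pair(pair(s(s(a)), pair(e, pair(b, b))), b)   [R4 at 1.2.1]

pair(pair(s(s(a)), pair(e, pair(b, b))), b)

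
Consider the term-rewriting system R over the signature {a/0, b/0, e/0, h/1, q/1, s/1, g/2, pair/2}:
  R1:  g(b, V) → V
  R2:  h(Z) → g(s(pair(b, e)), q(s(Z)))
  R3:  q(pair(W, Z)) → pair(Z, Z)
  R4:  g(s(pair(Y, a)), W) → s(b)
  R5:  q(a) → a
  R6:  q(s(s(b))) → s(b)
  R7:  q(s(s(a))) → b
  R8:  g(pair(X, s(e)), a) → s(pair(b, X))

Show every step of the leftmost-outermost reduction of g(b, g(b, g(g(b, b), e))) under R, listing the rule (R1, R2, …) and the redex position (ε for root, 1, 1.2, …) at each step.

1. g(b, g(b, g(g(b, b), e)))  →  g(b, g(g(b, b), e))   [R1 at ε]
2. g(b, g(g(b, b), e))  →  g(g(b, b), e)   [R1 at ε]
3. g(g(b, b), e)  →  g(b, e)   [R1 at 1]
4. g(b, e)  →  e   [R1 at ε]

e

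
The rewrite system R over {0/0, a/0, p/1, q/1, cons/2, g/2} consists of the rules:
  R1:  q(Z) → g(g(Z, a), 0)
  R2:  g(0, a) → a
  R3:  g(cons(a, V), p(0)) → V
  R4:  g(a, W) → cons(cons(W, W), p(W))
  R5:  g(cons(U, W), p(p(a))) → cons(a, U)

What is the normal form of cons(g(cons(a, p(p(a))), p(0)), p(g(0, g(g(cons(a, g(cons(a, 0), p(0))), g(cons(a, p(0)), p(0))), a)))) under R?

1. cons(g(cons(a, p(p(a))), p(0)), p(g(0, g(g(cons(a, g(cons(a, 0), p(0))), g(cons(a, p(0)), p(0))), a))))  →  cons(p(p(a)), p(g(0, g(g(cons(a, g(cons(a, 0), p(0))), g(cons(a, p(0)), p(0))), a))))   [R3 at 1]
2. cons(p(p(a)), p(g(0, g(g(cons(a, g(cons(a, 0), p(0))), g(cons(a, p(0)), p(0))), a))))  →  cons(p(p(a)), p(g(0, g(g(cons(a, 0), g(cons(a, p(0)), p(0))), a))))   [R3 at 2.1.2.1.1.2]
3. cons(p(p(a)), p(g(0, g(g(cons(a, 0), g(cons(a, p(0)), p(0))), a))))  →  cons(p(p(a)), p(g(0, g(g(cons(a, 0), p(0)), a))))   [R3 at 2.1.2.1.2]
4. cons(p(p(a)), p(g(0, g(g(cons(a, 0), p(0)), a))))  →  cons(p(p(a)), p(g(0, g(0, a))))   [R3 at 2.1.2.1]
5. cons(p(p(a)), p(g(0, g(0, a))))  →  cons(p(p(a)), p(g(0, a)))   [R2 at 2.1.2]
6. cons(p(p(a)), p(g(0, a)))  →  cons(p(p(a)), p(a))   [R2 at 2.1]

cons(p(p(a)), p(a))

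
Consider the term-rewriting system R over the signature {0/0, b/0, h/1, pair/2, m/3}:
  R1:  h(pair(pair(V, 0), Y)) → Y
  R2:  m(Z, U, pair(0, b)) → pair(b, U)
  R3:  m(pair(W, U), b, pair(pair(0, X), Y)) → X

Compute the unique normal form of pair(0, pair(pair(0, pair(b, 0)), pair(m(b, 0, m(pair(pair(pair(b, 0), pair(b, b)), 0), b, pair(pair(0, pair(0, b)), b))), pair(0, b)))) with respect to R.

1. pair(0, pair(pair(0, pair(b, 0)), pair(m(b, 0, m(pair(pair(pair(b, 0), pair(b, b)), 0), b, pair(pair(0, pair(0, b)), b))), pair(0, b))))  →  pair(0, pair(pair(0, pair(b, 0)), pair(m(b, 0, pair(0, b)), pair(0, b))))   [R3 at 2.2.1.3]
2. pair(0, pair(pair(0, pair(b, 0)), pair(m(b, 0, pair(0, b)), pair(0, b))))  →  pair(0, pair(pair(0, pair(b, 0)), pair(pair(b, 0), pair(0, b))))   [R2 at 2.2.1]

pair(0, pair(pair(0, pair(b, 0)), pair(pair(b, 0), pair(0, b))))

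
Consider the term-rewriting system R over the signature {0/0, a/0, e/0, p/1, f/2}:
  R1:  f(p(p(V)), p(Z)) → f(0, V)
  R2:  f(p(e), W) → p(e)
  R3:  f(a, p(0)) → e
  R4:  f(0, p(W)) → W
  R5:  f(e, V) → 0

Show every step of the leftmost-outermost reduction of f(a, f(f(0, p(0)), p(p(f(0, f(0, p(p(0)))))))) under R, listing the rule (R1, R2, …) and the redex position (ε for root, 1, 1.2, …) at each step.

e

1. f(a, f(f(0, p(0)), p(p(f(0, f(0, p(p(0))))))))  →  f(a, f(0, p(p(f(0, f(0, p(p(0))))))))   [R4 at 2.1]
2. f(a, f(0, p(p(f(0, f(0, p(p(0))))))))  →  f(a, p(f(0, f(0, p(p(0))))))   [R4 at 2]
3. f(a, p(f(0, f(0, p(p(0))))))  →  f(a, p(f(0, p(0))))   [R4 at 2.1.2]
4. f(a, p(f(0, p(0))))  →  f(a, p(0))   [R4 at 2.1]
5. f(a, p(0))  →  e   [R3 at ε]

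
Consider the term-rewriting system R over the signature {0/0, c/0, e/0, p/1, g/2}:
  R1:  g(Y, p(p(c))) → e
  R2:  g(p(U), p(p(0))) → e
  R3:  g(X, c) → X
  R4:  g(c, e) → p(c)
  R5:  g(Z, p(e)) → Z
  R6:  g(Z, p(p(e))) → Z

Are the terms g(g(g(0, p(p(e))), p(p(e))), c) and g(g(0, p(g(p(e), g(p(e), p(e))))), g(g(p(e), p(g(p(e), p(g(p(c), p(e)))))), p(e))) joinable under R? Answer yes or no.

Reduce t₁ = g(g(g(0, p(p(e))), p(p(e))), c):
1. g(g(g(0, p(p(e))), p(p(e))), c)  →  g(g(0, p(p(e))), p(p(e)))   [R3 at ε]
2. g(g(0, p(p(e))), p(p(e)))  →  g(0, p(p(e)))   [R6 at ε]
3. g(0, p(p(e)))  →  0   [R6 at ε]

Reduce t₂ = g(g(0, p(g(p(e), g(p(e), p(e))))), g(g(p(e), p(g(p(e), p(g(p(c), p(e)))))), p(e))):
1. g(g(0, p(g(p(e), g(p(e), p(e))))), g(g(p(e), p(g(p(e), p(g(p(c), p(e)))))), p(e)))  →  g(g(0, p(g(p(e), p(e)))), g(g(p(e), p(g(p(e), p(g(p(c), p(e)))))), p(e)))   [R5 at 1.2.1.2]
2. g(g(0, p(g(p(e), p(e)))), g(g(p(e), p(g(p(e), p(g(p(c), p(e)))))), p(e)))  →  g(g(0, p(p(e))), g(g(p(e), p(g(p(e), p(g(p(c), p(e)))))), p(e)))   [R5 at 1.2.1]
3. g(g(0, p(p(e))), g(g(p(e), p(g(p(e), p(g(p(c), p(e)))))), p(e)))  →  g(0, g(g(p(e), p(g(p(e), p(g(p(c), p(e)))))), p(e)))   [R6 at 1]
4. g(0, g(g(p(e), p(g(p(e), p(g(p(c), p(e)))))), p(e)))  →  g(0, g(p(e), p(g(p(e), p(g(p(c), p(e)))))))   [R5 at 2]
5. g(0, g(p(e), p(g(p(e), p(g(p(c), p(e)))))))  →  g(0, g(p(e), p(g(p(e), p(p(c))))))   [R5 at 2.2.1.2.1]
6. g(0, g(p(e), p(g(p(e), p(p(c))))))  →  g(0, g(p(e), p(e)))   [R1 at 2.2.1]
7. g(0, g(p(e), p(e)))  →  g(0, p(e))   [R5 at 2]
8. g(0, p(e))  →  0   [R5 at ε]

yes — NF(t₁) = 0, NF(t₂) = 0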